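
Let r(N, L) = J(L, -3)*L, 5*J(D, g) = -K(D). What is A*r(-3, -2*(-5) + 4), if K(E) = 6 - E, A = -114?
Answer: -12768/5 ≈ -2553.6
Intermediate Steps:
J(D, g) = -6/5 + D/5 (J(D, g) = (-(6 - D))/5 = (-6 + D)/5 = -6/5 + D/5)
r(N, L) = L*(-6/5 + L/5) (r(N, L) = (-6/5 + L/5)*L = L*(-6/5 + L/5))
A*r(-3, -2*(-5) + 4) = -114*(-2*(-5) + 4)*(-6 + (-2*(-5) + 4))/5 = -114*(10 + 4)*(-6 + (10 + 4))/5 = -114*14*(-6 + 14)/5 = -114*14*8/5 = -114*112/5 = -12768/5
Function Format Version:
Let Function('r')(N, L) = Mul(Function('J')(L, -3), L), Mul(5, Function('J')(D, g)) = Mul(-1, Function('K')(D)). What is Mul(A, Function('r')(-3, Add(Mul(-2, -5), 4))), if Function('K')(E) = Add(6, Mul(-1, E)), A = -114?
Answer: Rational(-12768, 5) ≈ -2553.6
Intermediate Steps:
Function('J')(D, g) = Add(Rational(-6, 5), Mul(Rational(1, 5), D)) (Function('J')(D, g) = Mul(Rational(1, 5), Mul(-1, Add(6, Mul(-1, D)))) = Mul(Rational(1, 5), Add(-6, D)) = Add(Rational(-6, 5), Mul(Rational(1, 5), D)))
Function('r')(N, L) = Mul(L, Add(Rational(-6, 5), Mul(Rational(1, 5), L))) (Function('r')(N, L) = Mul(Add(Rational(-6, 5), Mul(Rational(1, 5), L)), L) = Mul(L, Add(Rational(-6, 5), Mul(Rational(1, 5), L))))
Mul(A, Function('r')(-3, Add(Mul(-2, -5), 4))) = Mul(-114, Mul(Rational(1, 5), Add(Mul(-2, -5), 4), Add(-6, Add(Mul(-2, -5), 4)))) = Mul(-114, Mul(Rational(1, 5), Add(10, 4), Add(-6, Add(10, 4)))) = Mul(-114, Mul(Rational(1, 5), 14, Add(-6, 14))) = Mul(-114, Mul(Rational(1, 5), 14, 8)) = Mul(-114, Rational(112, 5)) = Rational(-12768, 5)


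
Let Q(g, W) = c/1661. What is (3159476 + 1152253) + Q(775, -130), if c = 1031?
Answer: 7161782900/1661 ≈ 4.3117e+6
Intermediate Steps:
Q(g, W) = 1031/1661
(3159476 + 1152253) + Q(775, -130) = (3159476 + 1152253) + 1031/1661 = 4311729 + 1031/1661 = 7161782900/1661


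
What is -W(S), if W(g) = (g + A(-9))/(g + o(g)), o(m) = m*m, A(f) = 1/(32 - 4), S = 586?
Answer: -16409/9631496 ≈ -0.0017037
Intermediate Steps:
A(f) = 1/28
o(m) = m²
W(g) = (1/28 + g)/(g + g²) (W(g) = (g + 1/28)/(g + g²) = (1/28 + g)/(g + g²))
-W(S) = -(1/28 + 586)/(586*(1 + 586)) = -16409/(586*587*28) = -1*16409/9631496 = -16409/9631496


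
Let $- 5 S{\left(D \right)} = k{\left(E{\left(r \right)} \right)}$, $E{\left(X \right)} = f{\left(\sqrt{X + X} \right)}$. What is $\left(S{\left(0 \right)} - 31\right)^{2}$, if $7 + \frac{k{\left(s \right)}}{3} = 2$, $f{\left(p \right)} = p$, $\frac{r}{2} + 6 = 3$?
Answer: $784$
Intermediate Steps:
$r = -6$ ($r = -12 + 2 \cdot 3 = -12 + 6 = -6$)
$E{\left(X \right)} = \sqrt{2} \sqrt{X}$ ($E{\left(X \right)} = \sqrt{X + X} = \sqrt{2 X} = \sqrt{2} \sqrt{X}$)
$k{\left(s \right)} = -15$ ($k{\left(s \right)} = -21 + 3 \cdot 2 = -21 + 6 = -15$)
$S{\left(D \right)} = 3$ ($S{\left(D \right)} = \left(- \frac{1}{5}\right) \left(-15\right) = 3$)
$\left(S{\left(0 \right)} - 31\right)^{2} = \left(3 - 31\right)^{2} = \left(-28\right)^{2} = 784$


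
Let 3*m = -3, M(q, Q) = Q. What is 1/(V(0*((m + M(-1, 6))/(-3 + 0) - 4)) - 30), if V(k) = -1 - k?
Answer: -1/31 ≈ -0.032258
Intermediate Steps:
m = -1 (m = (⅓)*(-3) = -1)
1/(V(0*((m + M(-1, 6))/(-3 + 0) - 4)) - 30) = 1/((-1 - 0*((-1 + 6)/(-3 + 0) - 4)) - 30) = 1/((-1 - 0*(5/(-3) - 4)) - 30) = 1/((-1 - 0*(5*(-⅓) - 4)) - 30) = 1/((-1 - 0*(-5/3 - 4)) - 30) = 1/((-1 - 0*(-17)/3) - 30) = 1/((-1 - 1*0) - 30) = 1/((-1 + 0) - 30) = 1/(-1 - 30) = 1/(-31) = -1/31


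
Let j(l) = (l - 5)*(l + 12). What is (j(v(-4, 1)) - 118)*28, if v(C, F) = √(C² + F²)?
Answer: -4508 + 196*√17 ≈ -3699.9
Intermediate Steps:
j(l) = (-5 + l)*(12 + l)
(j(v(-4, 1)) - 118)*28 = ((-60 + (√((-4)² + 1²))² + 7*√((-4)² + 1²)) - 118)*28 = ((-60 + (√(16 + 1))² + 7*√(16 + 1)) - 118)*28 = ((-60 + (√17)² + 7*√17) - 118)*28 = ((-60 + 17 + 7*√17) - 118)*28 = ((-43 + 7*√17) - 118)*28 = (-161 + 7*√17)*28 = -4508 + 196*√17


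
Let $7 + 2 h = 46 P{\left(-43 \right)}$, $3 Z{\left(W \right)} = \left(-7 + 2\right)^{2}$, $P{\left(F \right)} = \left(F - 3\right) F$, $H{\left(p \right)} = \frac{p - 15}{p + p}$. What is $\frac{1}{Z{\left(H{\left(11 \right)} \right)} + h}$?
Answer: $\frac{6}{272993} \approx 2.1979 \cdot 10^{-5}$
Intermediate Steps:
$H{\left(p \right)} = \frac{-15 + p}{2 p}$
$P{\left(F \right)} = F \left(-3 + F\right)$ ($P{\left(F \right)} = \left(-3 + F\right) F = F \left(-3 + F\right)$)
$Z{\left(W \right)} = \frac{25}{3}$ ($Z{\left(W \right)} = \frac{\left(-7 + 2\right)^{2}}{3} = \frac{\left(-5\right)^{2}}{3} = \frac{1}{3} \cdot 25 = \frac{25}{3}$)
$h = \frac{90981}{2}$ ($h = - \frac{7}{2} + \frac{46 \left(- 43 \left(-3 - 43\right)\right)}{2} = - \frac{7}{2} + \frac{46 \left(\left(-43\right) \left(-46\right)\right)}{2} = - \frac{7}{2} + \frac{46 \cdot 1978}{2} = - \frac{7}{2} + \frac{1}{2} \cdot 90988 = - \frac{7}{2} + 45494 = \frac{90981}{2} \approx 45491.0$)
$\frac{1}{Z{\left(H{\left(11 \right)} \right)} + h} = \frac{1}{\frac{25}{3} + \frac{90981}{2}} = \frac{1}{\frac{272993}{6}} = \frac{6}{272993}$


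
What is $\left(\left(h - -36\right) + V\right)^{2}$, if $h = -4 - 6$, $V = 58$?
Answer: $7056$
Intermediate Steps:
$h = -10$ ($h = -4 - 6 = -10$)
$\left(\left(h - -36\right) + V\right)^{2} = \left(\left(-10 - -36\right) + 58\right)^{2} = \left(\left(-10 + 36\right) + 58\right)^{2} = \left(26 + 58\right)^{2} = 84^{2} = 7056$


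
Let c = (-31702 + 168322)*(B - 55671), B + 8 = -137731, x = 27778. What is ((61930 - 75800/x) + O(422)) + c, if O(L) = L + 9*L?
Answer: -366997492244350/13889 ≈ -2.6424e+10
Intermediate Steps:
B = -137739 (B = -8 - 137731 = -137739)
O(L) = 10*L
c = -26423674200 (c = (-31702 + 168322)*(-137739 - 55671) = 136620*(-193410) = -26423674200)
((61930 - 75800/x) + O(422)) + c = ((61930 - 75800/27778) + 10*422) - 26423674200 = ((61930 - 75800*1/27778) + 4220) - 26423674200 = ((61930 - 37900/13889) + 4220) - 26423674200 = (860107870/13889 + 4220) - 26423674200 = 918719450/13889 - 26423674200 = -366997492244350/13889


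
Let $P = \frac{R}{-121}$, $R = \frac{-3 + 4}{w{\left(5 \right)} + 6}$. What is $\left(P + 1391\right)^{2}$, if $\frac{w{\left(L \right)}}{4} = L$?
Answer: $\frac{19150119927225}{9897316} \approx 1.9349 \cdot 10^{6}$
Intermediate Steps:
$w{\left(L \right)} = 4 L$
$R = \frac{1}{26}$ ($R = \frac{-3 + 4}{4 \cdot 5 + 6} = 1 \frac{1}{20 + 6} = 1 \cdot \frac{1}{26} = \frac{1}{26} \approx 0.038462$)
$P = - \frac{1}{3146}$ ($P = \frac{1}{-121} \cdot \frac{1}{26} = \left(- \frac{1}{121}\right) \frac{1}{26} = - \frac{1}{3146} \approx -0.00031786$)
$\left(P + 1391\right)^{2} = \left(- \frac{1}{3146} + 1391\right)^{2} = \left(\frac{4376085}{3146}\right)^{2} = \frac{19150119927225}{9897316}$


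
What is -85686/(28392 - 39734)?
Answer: 42843/5671 ≈ 7.5547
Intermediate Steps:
-85686/(28392 - 39734) = -85686/(-11342) = -85686*(-1/11342) = 42843/5671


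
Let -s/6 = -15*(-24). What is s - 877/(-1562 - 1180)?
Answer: -5921843/2742 ≈ -2159.7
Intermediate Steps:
s = -2160 (s = -(-90)*(-24) = -6*360 = -2160)
s - 877/(-1562 - 1180) = -2160 - 877/(-1562 - 1180) = -2160 - 877/(-2742) = -2160 - 877*(-1/2742) = -2160 + 877/2742 = -5921843/2742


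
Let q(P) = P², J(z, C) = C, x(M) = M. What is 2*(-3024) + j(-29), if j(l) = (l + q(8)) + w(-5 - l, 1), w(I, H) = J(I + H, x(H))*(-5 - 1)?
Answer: -6019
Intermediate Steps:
w(I, H) = -6*H (w(I, H) = H*(-5 - 1) = H*(-6) = -6*H)
j(l) = 58 + l (j(l) = (l + 8²) - 6*1 = (l + 64) - 6 = (64 + l) - 6 = 58 + l)
2*(-3024) + j(-29) = 2*(-3024) + (58 - 29) = -6048 + 29 = -6019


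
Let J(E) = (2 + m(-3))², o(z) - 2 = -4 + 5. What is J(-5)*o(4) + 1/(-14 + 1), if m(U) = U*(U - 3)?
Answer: 15599/13 ≈ 1199.9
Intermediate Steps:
m(U) = U*(-3 + U)
o(z) = 3 (o(z) = 2 + (-4 + 5) = 2 + 1 = 3)
J(E) = 400 (J(E) = (2 - 3*(-3 - 3))² = (2 - 3*(-6))² = (2 + 18)² = 20² = 400)
J(-5)*o(4) + 1/(-14 + 1) = 400*3 + 1/(-14 + 1) = 1200 + 1/(-13) = 1200 - 1/13 = 15599/13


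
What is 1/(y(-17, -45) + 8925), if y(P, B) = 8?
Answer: 1/8933 ≈ 0.00011194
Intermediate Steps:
1/(y(-17, -45) + 8925) = 1/(8 + 8925) = 1/8933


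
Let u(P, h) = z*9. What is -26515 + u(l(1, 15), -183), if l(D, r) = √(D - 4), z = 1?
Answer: -26506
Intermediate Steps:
l(D, r) = √(-4 + D)
u(P, h) = 9 (u(P, h) = 1*9 = 9)
-26515 + u(l(1, 15), -183) = -26515 + 9 = -26506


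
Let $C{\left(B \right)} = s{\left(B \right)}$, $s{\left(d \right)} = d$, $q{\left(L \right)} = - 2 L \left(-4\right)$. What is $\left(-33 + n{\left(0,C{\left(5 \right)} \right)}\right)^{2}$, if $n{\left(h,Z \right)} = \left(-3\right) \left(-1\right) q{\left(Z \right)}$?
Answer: $7569$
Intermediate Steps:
$q{\left(L \right)} = 8 L$
$C{\left(B \right)} = B$
$n{\left(h,Z \right)} = 24 Z$ ($n{\left(h,Z \right)} = \left(-3\right) \left(-1\right) 8 Z = 3 \cdot 8 Z = 24 Z$)
$\left(-33 + n{\left(0,C{\left(5 \right)} \right)}\right)^{2} = \left(-33 + 24 \cdot 5\right)^{2} = \left(-33 + 120\right)^{2} = 87^{2} = 7569$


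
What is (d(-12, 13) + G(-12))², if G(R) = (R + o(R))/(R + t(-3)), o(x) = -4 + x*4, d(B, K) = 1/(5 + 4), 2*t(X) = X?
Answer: 17161/729 ≈ 23.540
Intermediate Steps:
t(X) = X/2
d(B, K) = ⅑ (d(B, K) = 1/9 = ⅑)
o(x) = -4 + 4*x
G(R) = (-4 + 5*R)/(-3/2 + R) (G(R) = (R + (-4 + 4*R))/(R + (½)*(-3)) = (-4 + 5*R)/(R - 3/2) = (-4 + 5*R)/(-3/2 + R))
(d(-12, 13) + G(-12))² = (⅑ + 2*(-4 + 5*(-12))/(-3 + 2*(-12)))² = (⅑ + 2*(-4 - 60)/(-3 - 24))² = (⅑ + 2*(-64)/(-27))² = (⅑ + 2*(-1/27)*(-64))² = (⅑ + 128/27)² = (131/27)² = 17161/729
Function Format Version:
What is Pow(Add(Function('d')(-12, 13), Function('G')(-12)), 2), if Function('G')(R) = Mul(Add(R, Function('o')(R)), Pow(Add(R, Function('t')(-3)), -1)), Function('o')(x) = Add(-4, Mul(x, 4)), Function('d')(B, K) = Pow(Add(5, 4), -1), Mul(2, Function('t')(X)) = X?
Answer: Rational(17161, 729) ≈ 23.540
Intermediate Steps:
Function('t')(X) = Mul(Rational(1, 2), X)
Function('d')(B, K) = Rational(1, 9) (Function('d')(B, K) = Pow(9, -1) = Rational(1, 9))
Function('o')(x) = Add(-4, Mul(4, x))
Function('G')(R) = Mul(Pow(Add(Rational(-3, 2), R), -1), Add(-4, Mul(5, R))) (Function('G')(R) = Mul(Add(R, Add(-4, Mul(4, R))), Pow(Add(R, Mul(Rational(1, 2), -3)), -1)) = Mul(Add(-4, Mul(5, R)), Pow(Add(R, Rational(-3, 2)), -1)) = Mul(Add(-4, Mul(5, R)), Pow(Add(Rational(-3, 2), R), -1)) = Mul(Pow(Add(Rational(-3, 2), R), -1), Add(-4, Mul(5, R))))
Pow(Add(Function('d')(-12, 13), Function('G')(-12)), 2) = Pow(Add(Rational(1, 9), Mul(2, Pow(Add(-3, Mul(2, -12)), -1), Add(-4, Mul(5, -12)))), 2) = Pow(Add(Rational(1, 9), Mul(2, Pow(Add(-3, -24), -1), Add(-4, -60))), 2) = Pow(Add(Rational(1, 9), Mul(2, Pow(-27, -1), -64)), 2) = Pow(Add(Rational(1, 9), Mul(2, Rational(-1, 27), -64)), 2) = Pow(Add(Rational(1, 9), Rational(128, 27)), 2) = Pow(Rational(131, 27), 2) = Rational(17161, 729)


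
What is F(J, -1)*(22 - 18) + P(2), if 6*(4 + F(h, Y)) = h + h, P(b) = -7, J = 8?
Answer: -37/3 ≈ -12.333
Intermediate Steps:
F(h, Y) = -4 + h/3 (F(h, Y) = -4 + (h + h)/6 = -4 + (2*h)/6 = -4 + h/3)
F(J, -1)*(22 - 18) + P(2) = (-4 + (⅓)*8)*(22 - 18) - 7 = (-4 + 8/3)*4 - 7 = -4/3*4 - 7 = -16/3 - 7 = -37/3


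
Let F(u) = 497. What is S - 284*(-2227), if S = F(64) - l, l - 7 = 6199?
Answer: 626759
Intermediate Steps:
l = 6206 (l = 7 + 6199 = 6206)
S = -5709 (S = 497 - 1*6206 = 497 - 6206 = -5709)
S - 284*(-2227) = -5709 - 284*(-2227) = -5709 - 1*(-632468) = -5709 + 632468 = 626759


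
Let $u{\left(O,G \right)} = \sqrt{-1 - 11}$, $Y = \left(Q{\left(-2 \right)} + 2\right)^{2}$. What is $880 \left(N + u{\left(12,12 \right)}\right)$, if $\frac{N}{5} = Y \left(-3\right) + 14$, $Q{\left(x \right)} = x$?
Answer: $61600 + 1760 i \sqrt{3} \approx 61600.0 + 3048.4 i$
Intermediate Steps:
$Y = 0$ ($Y = \left(-2 + 2\right)^{2} = 0^{2} = 0$)
$u{\left(O,G \right)} = 2 i \sqrt{3}$ ($u{\left(O,G \right)} = \sqrt{-12} = 2 i \sqrt{3}$)
$N = 70$ ($N = 5 \left(0 \left(-3\right) + 14\right) = 5 \left(0 + 14\right) = 5 \cdot 14 = 70$)
$880 \left(N + u{\left(12,12 \right)}\right) = 880 \left(70 + 2 i \sqrt{3}\right) = 61600 + 1760 i \sqrt{3}$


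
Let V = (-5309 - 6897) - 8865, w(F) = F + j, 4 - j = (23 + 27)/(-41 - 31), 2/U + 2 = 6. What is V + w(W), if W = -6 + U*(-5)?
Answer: -758693/36 ≈ -21075.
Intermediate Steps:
U = ½ (U = 2/(-2 + 6) = 2/4 = 2*(¼) = ½ ≈ 0.50000)
W = -17/2 (W = -6 + (½)*(-5) = -6 - 5/2 = -17/2 ≈ -8.5000)
j = 169/36 (j = 4 - (23 + 27)/(-41 - 31) = 4 - 50/(-72) = 4 - 50*(-1)/72 = 4 - 1*(-25/36) = 4 + 25/36 = 169/36 ≈ 4.6944)
w(F) = 169/36 + F (w(F) = F + 169/36 = 169/36 + F)
V = -21071 (V = -12206 - 8865 = -21071)
V + w(W) = -21071 + (169/36 - 17/2) = -21071 - 137/36 = -758693/36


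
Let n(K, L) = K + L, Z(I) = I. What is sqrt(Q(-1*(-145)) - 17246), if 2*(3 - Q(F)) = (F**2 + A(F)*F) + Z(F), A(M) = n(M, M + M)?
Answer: I*sqrt(237462)/2 ≈ 243.65*I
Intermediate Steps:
A(M) = 3*M (A(M) = M + (M + M) = M + 2*M = 3*M)
Q(F) = 3 - 2*F**2 - F/2 (Q(F) = 3 - ((F**2 + (3*F)*F) + F)/2 = 3 - ((F**2 + 3*F**2) + F)/2 = 3 - (4*F**2 + F)/2 = 3 - (F + 4*F**2)/2 = 3 + (-2*F**2 - F/2) = 3 - 2*F**2 - F/2)
sqrt(Q(-1*(-145)) - 17246) = sqrt((3 - 2*(-1*(-145))**2 - (-1)*(-145)/2) - 17246) = sqrt((3 - 2*145**2 - 1/2*145) - 17246) = sqrt((3 - 2*21025 - 145/2) - 17246) = sqrt((3 - 42050 - 145/2) - 17246) = sqrt(-84239/2 - 17246) = sqrt(-118731/2) = I*sqrt(237462)/2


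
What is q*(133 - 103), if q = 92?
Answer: 2760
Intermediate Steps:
q*(133 - 103) = 92*(133 - 103) = 92*30 = 2760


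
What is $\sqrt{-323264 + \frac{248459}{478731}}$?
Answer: $\frac{5 i \sqrt{2963464563654111}}{478731} \approx 568.56 i$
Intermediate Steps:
$\sqrt{-323264 + \frac{248459}{478731}} = \sqrt{- \frac{154756249525}{478731}} = \frac{5 i \sqrt{2963464563654111}}{478731}$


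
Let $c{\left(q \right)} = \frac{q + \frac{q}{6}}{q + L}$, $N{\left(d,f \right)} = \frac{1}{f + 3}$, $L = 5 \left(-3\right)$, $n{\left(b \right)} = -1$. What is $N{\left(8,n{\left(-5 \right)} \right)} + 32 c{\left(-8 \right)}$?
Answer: $\frac{1861}{138} \approx 13.486$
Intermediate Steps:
$L = -15$
$N{\left(d,f \right)} = \frac{1}{3 + f}$
$c{\left(q \right)} = \frac{7 q}{6 \left(-15 + q\right)}$ ($c{\left(q \right)} = \frac{q + \frac{q}{6}}{q - 15} = \frac{q + q \frac{1}{6}}{-15 + q} = \frac{q + \frac{q}{6}}{-15 + q} = \frac{\frac{7}{6} q}{-15 + q} = \frac{7 q}{6 \left(-15 + q\right)}$)
$N{\left(8,n{\left(-5 \right)} \right)} + 32 c{\left(-8 \right)} = \frac{1}{3 - 1} + 32 \cdot \frac{7}{6} \left(-8\right) \frac{1}{-15 - 8} = \frac{1}{2} + 32 \cdot \frac{7}{6} \left(-8\right) \frac{1}{-23} = \frac{1}{2} + 32 \cdot \frac{7}{6} \left(-8\right) \left(- \frac{1}{23}\right) = \frac{1}{2} + 32 \cdot \frac{28}{69} = \frac{1}{2} + \frac{896}{69} = \frac{1861}{138}$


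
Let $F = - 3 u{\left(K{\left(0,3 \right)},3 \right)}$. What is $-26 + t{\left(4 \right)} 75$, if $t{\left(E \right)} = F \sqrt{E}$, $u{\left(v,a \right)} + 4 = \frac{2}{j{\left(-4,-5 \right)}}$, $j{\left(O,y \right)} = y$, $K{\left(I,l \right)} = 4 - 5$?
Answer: $1954$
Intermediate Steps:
$K{\left(I,l \right)} = -1$ ($K{\left(I,l \right)} = 4 - 5 = -1$)
$u{\left(v,a \right)} = - \frac{22}{5}$ ($u{\left(v,a \right)} = -4 + \frac{2}{-5} = -4 + 2 \left(- \frac{1}{5}\right) = -4 - \frac{2}{5} = - \frac{22}{5}$)
$F = \frac{66}{5}$ ($F = \left(-3\right) \left(- \frac{22}{5}\right) = \frac{66}{5} \approx 13.2$)
$t{\left(E \right)} = \frac{66 \sqrt{E}}{5}$
$-26 + t{\left(4 \right)} 75 = -26 + \frac{66 \sqrt{4}}{5} \cdot 75 = -26 + \frac{66}{5} \cdot 2 \cdot 75 = -26 + \frac{132}{5} \cdot 75 = -26 + 1980 = 1954$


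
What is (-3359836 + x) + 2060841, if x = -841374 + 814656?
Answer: -1325713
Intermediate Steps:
x = -26718
(-3359836 + x) + 2060841 = (-3359836 - 26718) + 2060841 = -3386554 + 2060841 = -1325713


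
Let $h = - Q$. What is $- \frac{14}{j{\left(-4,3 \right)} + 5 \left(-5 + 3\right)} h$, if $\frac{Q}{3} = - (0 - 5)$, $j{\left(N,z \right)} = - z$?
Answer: $- \frac{210}{13} \approx -16.154$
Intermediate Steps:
$Q = 15$ ($Q = 3 \left(- (0 - 5)\right) = 3 \left(\left(-1\right) \left(-5\right)\right) = 3 \cdot 5 = 15$)
$h = -15$ ($h = \left(-1\right) 15 = -15$)
$- \frac{14}{j{\left(-4,3 \right)} + 5 \left(-5 + 3\right)} h = - \frac{14}{\left(-1\right) 3 + 5 \left(-5 + 3\right)} \left(-15\right) = - \frac{14}{-3 + 5 \left(-2\right)} \left(-15\right) = - \frac{14}{-3 - 10} \left(-15\right) = - \frac{14}{-13} \left(-15\right) = \left(-14\right) \left(- \frac{1}{13}\right) \left(-15\right) = \frac{14}{13} \left(-15\right) = - \frac{210}{13}$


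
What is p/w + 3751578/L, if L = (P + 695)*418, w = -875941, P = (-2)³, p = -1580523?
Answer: 56667173526/3811219291 ≈ 14.869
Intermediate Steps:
P = -8
L = 287166 (L = (-8 + 695)*418 = 687*418 = 287166)
p/w + 3751578/L = -1580523/(-875941) + 3751578/287166 = -1580523*(-1/875941) + 3751578*(1/287166) = 1580523/875941 + 625263/47861 = 56667173526/3811219291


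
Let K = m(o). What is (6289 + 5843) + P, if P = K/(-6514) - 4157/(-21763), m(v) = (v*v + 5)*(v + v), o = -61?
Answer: 864901492579/70882091 ≈ 12202.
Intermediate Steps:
m(v) = 2*v*(5 + v²) (m(v) = (v² + 5)*(2*v) = (5 + v²)*(2*v) = 2*v*(5 + v²))
K = -454572 (K = 2*(-61)*(5 + (-61)²) = 2*(-61)*(5 + 3721) = 2*(-61)*3726 = -454572)
P = 4959964567/70882091 (P = -454572/(-6514) - 4157/(-21763) = -454572*(-1/6514) - 4157*(-1/21763) = 227286/3257 + 4157/21763 = 4959964567/70882091 ≈ 69.975)
(6289 + 5843) + P = (6289 + 5843) + 4959964567/70882091 = 12132 + 4959964567/70882091 = 864901492579/70882091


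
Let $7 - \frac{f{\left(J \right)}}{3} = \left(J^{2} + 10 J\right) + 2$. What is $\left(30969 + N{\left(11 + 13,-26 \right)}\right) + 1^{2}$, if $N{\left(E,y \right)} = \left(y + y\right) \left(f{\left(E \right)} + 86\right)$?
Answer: $153014$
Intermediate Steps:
$f{\left(J \right)} = 15 - 30 J - 3 J^{2}$ ($f{\left(J \right)} = 21 - 3 \left(\left(J^{2} + 10 J\right) + 2\right) = 21 - 3 \left(2 + J^{2} + 10 J\right) = 21 - \left(6 + 3 J^{2} + 30 J\right) = 15 - 30 J - 3 J^{2}$)
$N{\left(E,y \right)} = 2 y \left(101 - 30 E - 3 E^{2}\right)$ ($N{\left(E,y \right)} = \left(y + y\right) \left(\left(15 - 30 E - 3 E^{2}\right) + 86\right) = 2 y \left(101 - 30 E - 3 E^{2}\right)$)
$\left(30969 + N{\left(11 + 13,-26 \right)}\right) + 1^{2} = \left(30969 + 2 \left(-26\right) \left(101 - 30 \left(11 + 13\right) - 3 \left(11 + 13\right)^{2}\right)\right) + 1^{2} = \left(30969 + 2 \left(-26\right) \left(101 - 720 - 3 \cdot 24^{2}\right)\right) + 1 = \left(30969 + 2 \left(-26\right) \left(101 - 720 - 1728\right)\right) + 1 = \left(30969 + 2 \left(-26\right) \left(-2347\right)\right) + 1 = \left(30969 + 122044\right) + 1 = 153013 + 1 = 153014$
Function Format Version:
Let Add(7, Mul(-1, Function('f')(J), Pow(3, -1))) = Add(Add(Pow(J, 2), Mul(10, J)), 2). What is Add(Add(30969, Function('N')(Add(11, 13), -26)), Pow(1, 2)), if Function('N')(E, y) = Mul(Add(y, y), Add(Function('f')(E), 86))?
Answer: 153014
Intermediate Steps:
Function('f')(J) = Add(15, Mul(-30, J), Mul(-3, Pow(J, 2))) (Function('f')(J) = Add(21, Mul(-3, Add(Add(Pow(J, 2), Mul(10, J)), 2))) = Add(21, Mul(-3, Add(2, Pow(J, 2), Mul(10, J)))) = Add(21, Add(-6, Mul(-30, J), Mul(-3, Pow(J, 2)))) = Add(15, Mul(-30, J), Mul(-3, Pow(J, 2))))
Function('N')(E, y) = Mul(2, y, Add(101, Mul(-30, E), Mul(-3, Pow(E, 2)))) (Function('N')(E, y) = Mul(Add(y, y), Add(Add(15, Mul(-30, E), Mul(-3, Pow(E, 2))), 86)) = Mul(Mul(2, y), Add(101, Mul(-30, E), Mul(-3, Pow(E, 2)))) = Mul(2, y, Add(101, Mul(-30, E), Mul(-3, Pow(E, 2)))))
Add(Add(30969, Function('N')(Add(11, 13), -26)), Pow(1, 2)) = Add(Add(30969, Mul(2, -26, Add(101, Mul(-30, Add(11, 13)), Mul(-3, Pow(Add(11, 13), 2))))), Pow(1, 2)) = Add(Add(30969, Mul(2, -26, Add(101, Mul(-30, 24), Mul(-3, Pow(24, 2))))), 1) = Add(Add(30969, Mul(2, -26, Add(101, -720, Mul(-3, 576)))), 1) = Add(Add(30969, Mul(2, -26, Add(101, -720, -1728))), 1) = Add(Add(30969, Mul(2, -26, -2347)), 1) = Add(Add(30969, 122044), 1) = Add(153013, 1) = 153014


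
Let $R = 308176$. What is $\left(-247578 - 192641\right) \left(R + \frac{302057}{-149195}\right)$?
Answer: $- \frac{20240396341281597}{149195} \approx -1.3566 \cdot 10^{11}$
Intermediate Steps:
$\left(-247578 - 192641\right) \left(R + \frac{302057}{-149195}\right) = \left(-247578 - 192641\right) \left(308176 + \frac{302057}{-149195}\right) = - 440219 \left(308176 + 302057 \left(- \frac{1}{149195}\right)\right) = - 440219 \left(308176 - \frac{302057}{149195}\right) = \left(-440219\right) \frac{45978016263}{149195} = - \frac{20240396341281597}{149195}$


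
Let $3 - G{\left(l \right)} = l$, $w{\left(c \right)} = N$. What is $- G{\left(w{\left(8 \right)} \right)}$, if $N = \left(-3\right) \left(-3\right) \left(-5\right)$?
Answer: $-48$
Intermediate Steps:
$N = -45$ ($N = 9 \left(-5\right) = -45$)
$w{\left(c \right)} = -45$
$G{\left(l \right)} = 3 - l$
$- G{\left(w{\left(8 \right)} \right)} = - (3 - -45) = - (3 + 45) = \left(-1\right) 48 = -48$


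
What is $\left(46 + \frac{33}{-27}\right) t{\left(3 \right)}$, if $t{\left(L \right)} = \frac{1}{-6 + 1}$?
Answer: $- \frac{403}{45} \approx -8.9556$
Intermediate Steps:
$t{\left(L \right)} = - \frac{1}{5}$ ($t{\left(L \right)} = \frac{1}{-5} = - \frac{1}{5}$)
$\left(46 + \frac{33}{-27}\right) t{\left(3 \right)} = \left(46 + \frac{33}{-27}\right) \left(- \frac{1}{5}\right) = \left(46 + 33 \left(- \frac{1}{27}\right)\right) \left(- \frac{1}{5}\right) = \left(46 - \frac{11}{9}\right) \left(- \frac{1}{5}\right) = \frac{403}{9} \left(- \frac{1}{5}\right) = - \frac{403}{45}$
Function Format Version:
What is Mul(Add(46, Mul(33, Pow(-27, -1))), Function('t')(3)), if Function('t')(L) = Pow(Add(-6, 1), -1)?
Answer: Rational(-403, 45) ≈ -8.9556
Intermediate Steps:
Function('t')(L) = Rational(-1, 5) (Function('t')(L) = Pow(-5, -1) = Rational(-1, 5))
Mul(Add(46, Mul(33, Pow(-27, -1))), Function('t')(3)) = Mul(Add(46, Mul(33, Pow(-27, -1))), Rational(-1, 5)) = Mul(Add(46, Mul(33, Rational(-1, 27))), Rational(-1, 5)) = Mul(Add(46, Rational(-11, 9)), Rational(-1, 5)) = Mul(Rational(403, 9), Rational(-1, 5)) = Rational(-403, 45)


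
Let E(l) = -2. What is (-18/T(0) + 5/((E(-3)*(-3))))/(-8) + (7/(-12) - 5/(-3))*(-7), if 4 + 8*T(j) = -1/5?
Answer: -1341/112 ≈ -11.973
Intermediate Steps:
T(j) = -21/40 (T(j) = -½ + (-1/5)/8 = -½ + (-1*⅕)/8 = -½ + (⅛)*(-⅕) = -½ - 1/40 = -21/40)
(-18/T(0) + 5/((E(-3)*(-3))))/(-8) + (7/(-12) - 5/(-3))*(-7) = (-18/(-21/40) + 5/((-2*(-3))))/(-8) + (7/(-12) - 5/(-3))*(-7) = (-18*(-40/21) + 5/6)*(-⅛) + (7*(-1/12) - 5*(-⅓))*(-7) = (240/7 + 5*(⅙))*(-⅛) + (-7/12 + 5/3)*(-7) = (240/7 + ⅚)*(-⅛) + (13/12)*(-7) = (1475/42)*(-⅛) - 91/12 = -1475/336 - 91/12 = -1341/112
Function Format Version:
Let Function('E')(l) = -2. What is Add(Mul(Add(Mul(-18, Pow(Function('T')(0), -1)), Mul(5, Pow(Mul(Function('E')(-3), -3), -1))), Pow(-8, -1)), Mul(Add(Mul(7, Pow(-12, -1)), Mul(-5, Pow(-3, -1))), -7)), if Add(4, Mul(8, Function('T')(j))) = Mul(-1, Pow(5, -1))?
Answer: Rational(-1341, 112) ≈ -11.973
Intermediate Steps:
Function('T')(j) = Rational(-21, 40) (Function('T')(j) = Add(Rational(-1, 2), Mul(Rational(1, 8), Mul(-1, Pow(5, -1)))) = Add(Rational(-1, 2), Mul(Rational(1, 8), Mul(-1, Rational(1, 5)))) = Add(Rational(-1, 2), Mul(Rational(1, 8), Rational(-1, 5))) = Add(Rational(-1, 2), Rational(-1, 40)) = Rational(-21, 40))
Add(Mul(Add(Mul(-18, Pow(Function('T')(0), -1)), Mul(5, Pow(Mul(Function('E')(-3), -3), -1))), Pow(-8, -1)), Mul(Add(Mul(7, Pow(-12, -1)), Mul(-5, Pow(-3, -1))), -7)) = Add(Mul(Add(Mul(-18, Pow(Rational(-21, 40), -1)), Mul(5, Pow(Mul(-2, -3), -1))), Pow(-8, -1)), Mul(Add(Mul(7, Pow(-12, -1)), Mul(-5, Pow(-3, -1))), -7)) = Add(Mul(Add(Mul(-18, Rational(-40, 21)), Mul(5, Pow(6, -1))), Rational(-1, 8)), Mul(Add(Mul(7, Rational(-1, 12)), Mul(-5, Rational(-1, 3))), -7)) = Add(Mul(Add(Rational(240, 7), Mul(5, Rational(1, 6))), Rational(-1, 8)), Mul(Add(Rational(-7, 12), Rational(5, 3)), -7)) = Add(Mul(Add(Rational(240, 7), Rational(5, 6)), Rational(-1, 8)), Mul(Rational(13, 12), -7)) = Add(Mul(Rational(1475, 42), Rational(-1, 8)), Rational(-91, 12)) = Add(Rational(-1475, 336), Rational(-91, 12)) = Rational(-1341, 112)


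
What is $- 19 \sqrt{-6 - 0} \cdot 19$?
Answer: $- 361 i \sqrt{6} \approx - 884.27 i$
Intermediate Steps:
$- 19 \sqrt{-6 - 0} \cdot 19 = - 19 \sqrt{-6 + 0} \cdot 19 = - 19 \sqrt{-6} \cdot 19 = - 19 i \sqrt{6} \cdot 19 = - 361 i \sqrt{6}$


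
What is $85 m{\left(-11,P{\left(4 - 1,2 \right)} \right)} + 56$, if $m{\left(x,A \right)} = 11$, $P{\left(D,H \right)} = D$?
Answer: $991$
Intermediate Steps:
$85 m{\left(-11,P{\left(4 - 1,2 \right)} \right)} + 56 = 85 \cdot 11 + 56 = 935 + 56 = 991$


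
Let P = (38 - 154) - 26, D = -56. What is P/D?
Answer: 71/28 ≈ 2.5357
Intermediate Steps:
P = -142 (P = -116 - 26 = -142)
P/D = -142/(-56) = -142*(-1/56) = 71/28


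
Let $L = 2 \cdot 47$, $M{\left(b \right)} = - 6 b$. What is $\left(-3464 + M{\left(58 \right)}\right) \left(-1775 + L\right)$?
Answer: $6407972$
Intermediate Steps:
$L = 94$
$\left(-3464 + M{\left(58 \right)}\right) \left(-1775 + L\right) = \left(-3464 - 348\right) \left(-1775 + 94\right) = \left(-3464 - 348\right) \left(-1681\right) = \left(-3812\right) \left(-1681\right) = 6407972$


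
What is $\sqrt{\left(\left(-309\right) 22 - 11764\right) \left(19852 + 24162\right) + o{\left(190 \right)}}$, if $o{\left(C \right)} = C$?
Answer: $i \sqrt{816987678} \approx 28583.0 i$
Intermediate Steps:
$\sqrt{\left(\left(-309\right) 22 - 11764\right) \left(19852 + 24162\right) + o{\left(190 \right)}} = \sqrt{\left(\left(-309\right) 22 - 11764\right) \left(19852 + 24162\right) + 190} = \sqrt{\left(-6798 - 11764\right) 44014 + 190} = \sqrt{\left(-18562\right) 44014 + 190} = \sqrt{-816987868 + 190} = \sqrt{-816987678} = i \sqrt{816987678}$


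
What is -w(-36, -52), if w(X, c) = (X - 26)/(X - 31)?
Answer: -62/67 ≈ -0.92537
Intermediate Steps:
w(X, c) = (-26 + X)/(-31 + X)
-w(-36, -52) = -(-26 - 36)/(-31 - 36) = -(-62)/(-67) = -(-1)*(-62)/67 = -1*62/67 = -62/67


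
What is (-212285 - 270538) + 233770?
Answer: -249053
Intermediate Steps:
(-212285 - 270538) + 233770 = -482823 + 233770 = -249053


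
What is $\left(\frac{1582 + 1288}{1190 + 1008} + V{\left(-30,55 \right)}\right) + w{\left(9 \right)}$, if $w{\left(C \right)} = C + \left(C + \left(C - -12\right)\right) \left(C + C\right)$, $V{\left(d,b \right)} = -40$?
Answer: $\frac{80118}{157} \approx 510.31$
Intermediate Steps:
$w{\left(C \right)} = C + 2 C \left(12 + 2 C\right)$ ($w{\left(C \right)} = C + \left(C + \left(C + 12\right)\right) 2 C = C + \left(C + \left(12 + C\right)\right) 2 C = C + \left(12 + 2 C\right) 2 C = C + 2 C \left(12 + 2 C\right)$)
$\left(\frac{1582 + 1288}{1190 + 1008} + V{\left(-30,55 \right)}\right) + w{\left(9 \right)} = \left(\frac{1582 + 1288}{1190 + 1008} - 40\right) + 9 \left(25 + 4 \cdot 9\right) = \left(\frac{2870}{2198} - 40\right) + 9 \left(25 + 36\right) = \left(2870 \cdot \frac{1}{2198} - 40\right) + 9 \cdot 61 = \left(\frac{205}{157} - 40\right) + 549 = - \frac{6075}{157} + 549 = \frac{80118}{157}$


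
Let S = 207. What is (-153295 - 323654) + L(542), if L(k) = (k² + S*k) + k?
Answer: -70449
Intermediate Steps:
L(k) = k² + 208*k (L(k) = (k² + 207*k) + k = k² + 208*k)
(-153295 - 323654) + L(542) = (-153295 - 323654) + 542*(208 + 542) = -476949 + 542*750 = -476949 + 406500 = -70449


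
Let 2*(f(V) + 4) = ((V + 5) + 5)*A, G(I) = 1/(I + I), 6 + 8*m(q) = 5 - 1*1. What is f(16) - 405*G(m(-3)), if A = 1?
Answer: 819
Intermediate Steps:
m(q) = -¼ (m(q) = -¾ + (5 - 1*1)/8 = -¾ + (5 - 1)/8 = -¾ + (⅛)*4 = -¾ + ½ = -¼)
G(I) = 1/(2*I)
f(V) = 1 + V/2 (f(V) = -4 + (((V + 5) + 5)*1)/2 = -4 + (((5 + V) + 5)*1)/2 = -4 + ((10 + V)*1)/2 = -4 + (10 + V)/2 = -4 + (5 + V/2) = 1 + V/2)
f(16) - 405*G(m(-3)) = (1 + (½)*16) - 405/(2*(-¼)) = (1 + 8) - 405*(-4)/2 = 9 - 405*(-2) = 9 + 810 = 819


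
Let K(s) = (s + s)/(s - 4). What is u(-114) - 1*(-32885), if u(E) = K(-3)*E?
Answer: 229511/7 ≈ 32787.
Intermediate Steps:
K(s) = 2*s/(-4 + s) (K(s) = (2*s)/(-4 + s) = 2*s/(-4 + s))
u(E) = 6*E/7 (u(E) = (2*(-3)/(-4 - 3))*E = (2*(-3)/(-7))*E = (2*(-3)*(-⅐))*E = 6*E/7)
u(-114) - 1*(-32885) = (6/7)*(-114) - 1*(-32885) = -684/7 + 32885 = 229511/7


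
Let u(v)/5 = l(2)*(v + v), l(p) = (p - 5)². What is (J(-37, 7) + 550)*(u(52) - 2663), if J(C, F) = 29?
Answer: 1167843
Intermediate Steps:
l(p) = (-5 + p)²
u(v) = 90*v (u(v) = 5*((-5 + 2)²*(v + v)) = 5*((-3)²*(2*v)) = 5*(9*(2*v)) = 5*(18*v) = 90*v)
(J(-37, 7) + 550)*(u(52) - 2663) = (29 + 550)*(90*52 - 2663) = 579*(4680 - 2663) = 579*2017 = 1167843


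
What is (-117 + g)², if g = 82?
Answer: 1225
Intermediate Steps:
(-117 + g)² = (-117 + 82)² = (-35)² = 1225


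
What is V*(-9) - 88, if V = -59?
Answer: 443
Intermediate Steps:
V*(-9) - 88 = -59*(-9) - 88 = 531 - 88 = 443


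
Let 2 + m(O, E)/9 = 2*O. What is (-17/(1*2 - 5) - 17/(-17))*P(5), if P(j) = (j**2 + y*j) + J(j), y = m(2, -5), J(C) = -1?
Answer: 760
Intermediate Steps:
m(O, E) = -18 + 18*O (m(O, E) = -18 + 9*(2*O) = -18 + 18*O)
y = 18 (y = -18 + 18*2 = -18 + 36 = 18)
P(j) = -1 + j**2 + 18*j (P(j) = (j**2 + 18*j) - 1 = -1 + j**2 + 18*j)
(-17/(1*2 - 5) - 17/(-17))*P(5) = (-17/(1*2 - 5) - 17/(-17))*(-1 + 5**2 + 18*5) = (-17/(2 - 5) - 17*(-1/17))*(-1 + 25 + 90) = (-17/(-3) + 1)*114 = (-17*(-1/3) + 1)*114 = (17/3 + 1)*114 = (20/3)*114 = 760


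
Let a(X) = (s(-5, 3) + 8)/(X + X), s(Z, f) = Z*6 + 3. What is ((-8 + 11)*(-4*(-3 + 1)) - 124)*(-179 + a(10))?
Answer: 17995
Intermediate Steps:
s(Z, f) = 3 + 6*Z (s(Z, f) = 6*Z + 3 = 3 + 6*Z)
a(X) = -19/(2*X) (a(X) = ((3 + 6*(-5)) + 8)/(X + X) = ((3 - 30) + 8)/((2*X)) = (-27 + 8)*(1/(2*X)) = -19/(2*X))
((-8 + 11)*(-4*(-3 + 1)) - 124)*(-179 + a(10)) = ((-8 + 11)*(-4*(-3 + 1)) - 124)*(-179 - 19/2/10) = (3*(-4*(-2)) - 124)*(-179 - 19/2*⅒) = (3*8 - 124)*(-179 - 19/20) = (24 - 124)*(-3599/20) = -100*(-3599/20) = 17995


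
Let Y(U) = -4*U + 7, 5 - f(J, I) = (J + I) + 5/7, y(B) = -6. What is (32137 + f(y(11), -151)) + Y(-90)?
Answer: 228657/7 ≈ 32665.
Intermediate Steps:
f(J, I) = 30/7 - I - J (f(J, I) = 5 - ((J + I) + 5/7) = 5 - ((I + J) + 5*(⅐)) = 5 - ((I + J) + 5/7) = 5 - (5/7 + I + J) = 5 + (-5/7 - I - J) = 30/7 - I - J)
Y(U) = 7 - 4*U
(32137 + f(y(11), -151)) + Y(-90) = (32137 + (30/7 - 1*(-151) - 1*(-6))) + (7 - 4*(-90)) = (32137 + (30/7 + 151 + 6)) + (7 + 360) = (32137 + 1129/7) + 367 = 226088/7 + 367 = 228657/7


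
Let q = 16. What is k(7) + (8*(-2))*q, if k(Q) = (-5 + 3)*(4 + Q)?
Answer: -278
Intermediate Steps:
k(Q) = -8 - 2*Q (k(Q) = -2*(4 + Q) = -8 - 2*Q)
k(7) + (8*(-2))*q = (-8 - 2*7) + (8*(-2))*16 = (-8 - 14) - 16*16 = -22 - 256 = -278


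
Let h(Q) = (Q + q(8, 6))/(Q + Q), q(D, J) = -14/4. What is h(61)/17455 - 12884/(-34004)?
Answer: 2743856207/7241185804 ≈ 0.37892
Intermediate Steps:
q(D, J) = -7/2 (q(D, J) = -14*¼ = -7/2)
h(Q) = (-7/2 + Q)/(2*Q) (h(Q) = (Q - 7/2)/(Q + Q) = (-7/2 + Q)/((2*Q)) = (-7/2 + Q)*(1/(2*Q)) = (-7/2 + Q)/(2*Q))
h(61)/17455 - 12884/(-34004) = ((¼)*(-7 + 2*61)/61)/17455 - 12884/(-34004) = ((¼)*(1/61)*(-7 + 122))*(1/17455) - 12884*(-1/34004) = ((¼)*(1/61)*115)*(1/17455) + 3221/8501 = (115/244)*(1/17455) + 3221/8501 = 23/851804 + 3221/8501 = 2743856207/7241185804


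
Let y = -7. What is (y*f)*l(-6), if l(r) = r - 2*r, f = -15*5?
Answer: 3150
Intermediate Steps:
f = -75
l(r) = -r
(y*f)*l(-6) = (-7*(-75))*(-1*(-6)) = 525*6 = 3150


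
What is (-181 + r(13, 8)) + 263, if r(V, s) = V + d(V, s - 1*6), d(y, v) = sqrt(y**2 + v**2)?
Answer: 95 + sqrt(173) ≈ 108.15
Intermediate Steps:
d(y, v) = sqrt(v**2 + y**2)
r(V, s) = V + sqrt(V**2 + (-6 + s)**2) (r(V, s) = V + sqrt((s - 1*6)**2 + V**2) = V + sqrt((s - 6)**2 + V**2) = V + sqrt((-6 + s)**2 + V**2) = V + sqrt(V**2 + (-6 + s)**2))
(-181 + r(13, 8)) + 263 = (-181 + (13 + sqrt(13**2 + (-6 + 8)**2))) + 263 = (-181 + (13 + sqrt(169 + 2**2))) + 263 = (-181 + (13 + sqrt(169 + 4))) + 263 = (-181 + (13 + sqrt(173))) + 263 = (-168 + sqrt(173)) + 263 = 95 + sqrt(173)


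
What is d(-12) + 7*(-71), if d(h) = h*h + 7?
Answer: -346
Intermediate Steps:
d(h) = 7 + h² (d(h) = h² + 7 = 7 + h²)
d(-12) + 7*(-71) = (7 + (-12)²) + 7*(-71) = (7 + 144) - 497 = 151 - 497 = -346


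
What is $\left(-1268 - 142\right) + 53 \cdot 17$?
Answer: $-509$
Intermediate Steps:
$\left(-1268 - 142\right) + 53 \cdot 17 = -1410 + 901 = -509$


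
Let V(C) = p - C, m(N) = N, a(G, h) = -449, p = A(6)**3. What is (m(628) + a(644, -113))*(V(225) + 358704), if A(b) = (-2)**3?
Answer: 64076093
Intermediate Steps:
A(b) = -8
p = -512 (p = (-8)**3 = -512)
V(C) = -512 - C
(m(628) + a(644, -113))*(V(225) + 358704) = (628 - 449)*((-512 - 1*225) + 358704) = 179*((-512 - 225) + 358704) = 179*(-737 + 358704) = 179*357967 = 64076093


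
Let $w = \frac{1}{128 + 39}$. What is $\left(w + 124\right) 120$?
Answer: $\frac{2485080}{167} \approx 14881.0$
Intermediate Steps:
$w = \frac{1}{167} \approx 0.005988$
$\left(w + 124\right) 120 = \left(\frac{1}{167} + 124\right) 120 = \frac{20709}{167} \cdot 120 = \frac{2485080}{167}$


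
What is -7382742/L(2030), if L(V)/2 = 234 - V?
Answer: 3691371/1796 ≈ 2055.3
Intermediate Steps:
L(V) = 468 - 2*V (L(V) = 2*(234 - V) = 468 - 2*V)
-7382742/L(2030) = -7382742/(468 - 2*2030) = -7382742/(468 - 4060) = -7382742/(-3592) = -7382742*(-1/3592) = 3691371/1796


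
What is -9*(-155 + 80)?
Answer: 675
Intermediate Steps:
-9*(-155 + 80) = -9*(-75) = 675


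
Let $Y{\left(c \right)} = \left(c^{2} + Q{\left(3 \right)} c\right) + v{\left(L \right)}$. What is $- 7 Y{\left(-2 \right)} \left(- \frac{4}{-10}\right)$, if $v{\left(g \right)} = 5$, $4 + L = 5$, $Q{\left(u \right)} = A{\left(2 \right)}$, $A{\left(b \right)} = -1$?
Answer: $- \frac{154}{5} \approx -30.8$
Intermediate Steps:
$Q{\left(u \right)} = -1$
$L = 1$ ($L = -4 + 5 = 1$)
$Y{\left(c \right)} = 5 + c^{2} - c$ ($Y{\left(c \right)} = \left(c^{2} - c\right) + 5 = 5 + c^{2} - c$)
$- 7 Y{\left(-2 \right)} \left(- \frac{4}{-10}\right) = - 7 \left(5 + \left(-2\right)^{2} - -2\right) \left(- \frac{4}{-10}\right) = - 7 \left(5 + 4 + 2\right) \left(\left(-4\right) \left(- \frac{1}{10}\right)\right) = \left(-7\right) 11 \cdot \frac{2}{5} = \left(-77\right) \frac{2}{5} = - \frac{154}{5}$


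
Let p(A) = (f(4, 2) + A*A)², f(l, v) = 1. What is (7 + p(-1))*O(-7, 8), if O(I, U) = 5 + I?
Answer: -22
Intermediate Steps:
p(A) = (1 + A²)² (p(A) = (1 + A*A)² = (1 + A²)²)
(7 + p(-1))*O(-7, 8) = (7 + (1 + (-1)²)²)*(5 - 7) = (7 + (1 + 1)²)*(-2) = (7 + 2²)*(-2) = (7 + 4)*(-2) = 11*(-2) = -22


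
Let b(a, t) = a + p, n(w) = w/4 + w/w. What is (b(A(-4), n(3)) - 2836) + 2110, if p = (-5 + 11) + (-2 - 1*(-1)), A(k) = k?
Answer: -725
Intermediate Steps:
p = 5 (p = 6 + (-2 + 1) = 6 - 1 = 5)
n(w) = 1 + w/4 (n(w) = w*(¼) + 1 = w/4 + 1 = 1 + w/4)
b(a, t) = 5 + a (b(a, t) = a + 5 = 5 + a)
(b(A(-4), n(3)) - 2836) + 2110 = ((5 - 4) - 2836) + 2110 = (1 - 2836) + 2110 = -2835 + 2110 = -725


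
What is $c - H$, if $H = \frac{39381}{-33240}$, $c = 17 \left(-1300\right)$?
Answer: $- \frac{244854873}{11080} \approx -22099.0$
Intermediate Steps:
$c = -22100$
$H = - \frac{13127}{11080}$ ($H = 39381 \left(- \frac{1}{33240}\right) = - \frac{13127}{11080} \approx -1.1847$)
$c - H = -22100 - - \frac{13127}{11080} = -22100 + \frac{13127}{11080} = - \frac{244854873}{11080}$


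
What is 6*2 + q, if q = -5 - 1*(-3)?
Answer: 10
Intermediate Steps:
q = -2 (q = -5 + 3 = -2)
6*2 + q = 6*2 - 2 = 12 - 2 = 10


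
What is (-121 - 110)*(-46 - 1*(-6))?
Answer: 9240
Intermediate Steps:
(-121 - 110)*(-46 - 1*(-6)) = -231*(-46 + 6) = -231*(-40) = 9240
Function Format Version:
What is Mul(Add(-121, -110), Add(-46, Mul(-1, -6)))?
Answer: 9240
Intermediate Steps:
Mul(Add(-121, -110), Add(-46, Mul(-1, -6))) = Mul(-231, Add(-46, 6)) = Mul(-231, -40) = 9240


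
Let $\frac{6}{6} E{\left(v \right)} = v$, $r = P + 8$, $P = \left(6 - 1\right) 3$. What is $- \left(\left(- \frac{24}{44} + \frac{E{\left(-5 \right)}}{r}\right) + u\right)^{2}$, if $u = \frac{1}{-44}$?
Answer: $- \frac{632025}{1024144} \approx -0.61713$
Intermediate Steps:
$P = 15$ ($P = 5 \cdot 3 = 15$)
$r = 23$ ($r = 15 + 8 = 23$)
$E{\left(v \right)} = v$
$u = - \frac{1}{44} \approx -0.022727$
$- \left(\left(- \frac{24}{44} + \frac{E{\left(-5 \right)}}{r}\right) + u\right)^{2} = - \left(\left(- \frac{24}{44} - \frac{5}{23}\right) - \frac{1}{44}\right)^{2} = - \left(\left(\left(-24\right) \frac{1}{44} - \frac{5}{23}\right) - \frac{1}{44}\right)^{2} = - \left(\left(- \frac{6}{11} - \frac{5}{23}\right) - \frac{1}{44}\right)^{2} = - \left(- \frac{193}{253} - \frac{1}{44}\right)^{2} = - \left(- \frac{795}{1012}\right)^{2} = \left(-1\right) \frac{632025}{1024144} = - \frac{632025}{1024144}$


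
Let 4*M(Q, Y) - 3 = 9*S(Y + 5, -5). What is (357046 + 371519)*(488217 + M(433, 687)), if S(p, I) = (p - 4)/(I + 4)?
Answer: 1418282185635/4 ≈ 3.5457e+11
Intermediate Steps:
S(p, I) = (-4 + p)/(4 + I)
M(Q, Y) = -3/2 - 9*Y/4 (M(Q, Y) = ¾ + (9*((-4 + (Y + 5))/(4 - 5)))/4 = ¾ + (9*((-4 + (5 + Y))/(-1)))/4 = ¾ + (9*(-(1 + Y)))/4 = ¾ + (9*(-1 - Y))/4 = ¾ + (-9 - 9*Y)/4 = ¾ + (-9/4 - 9*Y/4) = -3/2 - 9*Y/4)
(357046 + 371519)*(488217 + M(433, 687)) = (357046 + 371519)*(488217 + (-3/2 - 9/4*687)) = 728565*(488217 + (-3/2 - 6183/4)) = 728565*(488217 - 6189/4) = 728565*(1946679/4) = 1418282185635/4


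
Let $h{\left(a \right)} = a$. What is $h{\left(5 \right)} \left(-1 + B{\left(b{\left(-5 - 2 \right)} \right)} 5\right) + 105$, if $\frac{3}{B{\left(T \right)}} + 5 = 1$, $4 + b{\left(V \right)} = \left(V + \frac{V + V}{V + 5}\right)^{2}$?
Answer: $\frac{325}{4} \approx 81.25$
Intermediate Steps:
$b{\left(V \right)} = -4 + \left(V + \frac{2 V}{5 + V}\right)^{2}$ ($b{\left(V \right)} = -4 + \left(V + \frac{V + V}{V + 5}\right)^{2} = -4 + \left(V + \frac{2 V}{5 + V}\right)^{2}$)
$B{\left(T \right)} = - \frac{3}{4}$ ($B{\left(T \right)} = \frac{3}{-5 + 1} = \frac{3}{-4} = 3 \left(- \frac{1}{4}\right) = - \frac{3}{4}$)
$h{\left(5 \right)} \left(-1 + B{\left(b{\left(-5 - 2 \right)} \right)} 5\right) + 105 = 5 \left(-1 - \frac{15}{4}\right) + 105 = 5 \left(- \frac{19}{4}\right) + 105 = - \frac{95}{4} + 105 = \frac{325}{4}$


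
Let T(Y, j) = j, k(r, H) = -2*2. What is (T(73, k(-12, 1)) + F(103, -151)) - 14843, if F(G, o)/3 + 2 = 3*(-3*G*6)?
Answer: -31539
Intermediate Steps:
F(G, o) = -6 - 162*G (F(G, o) = -6 + 3*(3*(-3*G*6)) = -6 + 3*(3*(-18*G)) = -6 + 3*(-54*G) = -6 - 162*G)
k(r, H) = -4
(T(73, k(-12, 1)) + F(103, -151)) - 14843 = (-4 + (-6 - 162*103)) - 14843 = (-4 + (-6 - 16686)) - 14843 = (-4 - 16692) - 14843 = -16696 - 14843 = -31539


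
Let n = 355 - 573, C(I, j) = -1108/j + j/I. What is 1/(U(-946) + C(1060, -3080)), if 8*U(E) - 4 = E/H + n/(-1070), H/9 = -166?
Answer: -6523804980/12664681493 ≈ -0.51512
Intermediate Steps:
H = -1494 (H = 9*(-166) = -1494)
n = -218
U(E) = 2249/4280 - E/11952 (U(E) = ½ + (E/(-1494) - 218/(-1070))/8 = ½ + (E*(-1/1494) - 218*(-1/1070))/8 = ½ + (-E/1494 + 109/535)/8 = ½ + (109/535 - E/1494)/8 = ½ + (109/4280 - E/11952) = 2249/4280 - E/11952)
1/(U(-946) + C(1060, -3080)) = 1/((2249/4280 - 1/11952*(-946)) + (-1108/(-3080) - 3080/1060)) = 1/((2249/4280 + 473/5976) + (-1108*(-1/3080) - 3080*1/1060)) = 1/(966529/1598580 + (277/770 - 154/53)) = 1/(966529/1598580 - 103899/40810) = 1/(-12664681493/6523804980) = -6523804980/12664681493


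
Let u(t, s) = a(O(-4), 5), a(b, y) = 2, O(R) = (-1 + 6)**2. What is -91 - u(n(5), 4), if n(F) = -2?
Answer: -93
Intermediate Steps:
O(R) = 25 (O(R) = 5**2 = 25)
u(t, s) = 2
-91 - u(n(5), 4) = -91 - 1*2 = -91 - 2 = -93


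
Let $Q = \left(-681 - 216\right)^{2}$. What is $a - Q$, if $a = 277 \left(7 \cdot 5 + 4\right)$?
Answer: $-793806$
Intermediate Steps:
$Q = 804609$ ($Q = \left(-897\right)^{2} = 804609$)
$a = 10803$ ($a = 277 \left(35 + 4\right) = 277 \cdot 39 = 10803$)
$a - Q = 10803 - 804609 = -793806$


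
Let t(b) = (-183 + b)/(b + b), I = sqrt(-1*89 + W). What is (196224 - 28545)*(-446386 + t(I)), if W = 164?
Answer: -149698948509/2 - 10228419*sqrt(3)/10 ≈ -7.4851e+10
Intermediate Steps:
I = 5*sqrt(3) (I = sqrt(-1*89 + 164) = sqrt(-89 + 164) = sqrt(75) = 5*sqrt(3) ≈ 8.6602)
t(b) = (-183 + b)/(2*b) (t(b) = (-183 + b)/((2*b)) = (-183 + b)*(1/(2*b)) = (-183 + b)/(2*b))
(196224 - 28545)*(-446386 + t(I)) = (196224 - 28545)*(-446386 + (-183 + 5*sqrt(3))/(2*((5*sqrt(3))))) = 167679*(-446386 + (sqrt(3)/15)*(-183 + 5*sqrt(3))/2) = 167679*(-446386 + sqrt(3)*(-183 + 5*sqrt(3))/30) = -74849558094 + 55893*sqrt(3)*(-183 + 5*sqrt(3))/10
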